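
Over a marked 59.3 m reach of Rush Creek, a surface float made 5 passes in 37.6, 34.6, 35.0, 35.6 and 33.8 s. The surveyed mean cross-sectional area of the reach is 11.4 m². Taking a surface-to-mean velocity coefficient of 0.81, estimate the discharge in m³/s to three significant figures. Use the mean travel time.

15.5 m³/s

t̄ = (37.6 + 34.6 + 35.0 + 35.6 + 33.8) / 5 = 35.32 s
v_surface = L / t̄ = 59.3 / 35.32 = 1.679 m/s
v_mean = 0.81 × 1.679 = 1.360 m/s
Q = A × v_mean = 11.4 × 1.360 = 15.50 m³/s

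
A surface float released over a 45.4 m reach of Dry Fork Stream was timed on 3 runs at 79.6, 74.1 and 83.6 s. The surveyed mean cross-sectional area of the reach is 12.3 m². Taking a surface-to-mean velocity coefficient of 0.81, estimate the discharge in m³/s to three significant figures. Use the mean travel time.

t̄ = (79.6 + 74.1 + 83.6) / 3 = 79.1 s
v_surface = L / t̄ = 45.4 / 79.1 = 0.5740 m/s
v_mean = 0.81 × 0.5740 = 0.4649 m/s
Q = A × v_mean = 12.3 × 0.4649 = 5.718 m³/s

5.72 m³/s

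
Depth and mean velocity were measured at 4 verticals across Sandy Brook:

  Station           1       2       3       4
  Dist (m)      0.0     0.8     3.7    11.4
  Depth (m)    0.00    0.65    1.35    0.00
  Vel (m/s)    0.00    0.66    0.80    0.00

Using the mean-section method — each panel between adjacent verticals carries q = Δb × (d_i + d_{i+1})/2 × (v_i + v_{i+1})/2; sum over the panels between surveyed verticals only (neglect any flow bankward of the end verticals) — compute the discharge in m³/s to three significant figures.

4.28 m³/s

Panel 1-2: Δb = 0.8 m, d̄ = (0.00+0.65)/2 = 0.325, v̄ = (0.00+0.66)/2 = 0.33 → q = 0.8×0.325×0.33 = 0.08580 m³/s
Panel 2-3: Δb = 2.9 m, d̄ = (0.65+1.35)/2 = 1, v̄ = (0.66+0.80)/2 = 0.73 → q = 2.9×1×0.73 = 2.117 m³/s
Panel 3-4: Δb = 7.7 m, d̄ = (1.35+0.00)/2 = 0.675, v̄ = (0.80+0.00)/2 = 0.4 → q = 7.7×0.675×0.4 = 2.079 m³/s
Q = Σ q = 4.282 m³/s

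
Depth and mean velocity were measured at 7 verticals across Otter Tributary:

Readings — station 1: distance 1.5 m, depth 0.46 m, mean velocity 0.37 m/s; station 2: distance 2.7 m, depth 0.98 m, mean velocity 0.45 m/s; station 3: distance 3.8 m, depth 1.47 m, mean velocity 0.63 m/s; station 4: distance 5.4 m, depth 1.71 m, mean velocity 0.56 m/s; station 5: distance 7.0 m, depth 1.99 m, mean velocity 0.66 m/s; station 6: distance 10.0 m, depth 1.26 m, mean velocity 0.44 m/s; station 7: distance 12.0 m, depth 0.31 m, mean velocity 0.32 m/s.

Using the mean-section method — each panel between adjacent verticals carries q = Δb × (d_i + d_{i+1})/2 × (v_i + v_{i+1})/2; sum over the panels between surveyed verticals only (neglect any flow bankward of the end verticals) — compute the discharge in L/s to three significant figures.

7680 L/s

Panel 1-2: Δb = 1.2 m, d̄ = (0.46+0.98)/2 = 0.72, v̄ = (0.37+0.45)/2 = 0.41 → q = 1.2×0.72×0.41 = 0.3542 m³/s
Panel 2-3: Δb = 1.1 m, d̄ = (0.98+1.47)/2 = 1.225, v̄ = (0.45+0.63)/2 = 0.54 → q = 1.1×1.225×0.54 = 0.7277 m³/s
Panel 3-4: Δb = 1.6 m, d̄ = (1.47+1.71)/2 = 1.59, v̄ = (0.63+0.56)/2 = 0.595 → q = 1.6×1.59×0.595 = 1.514 m³/s
Panel 4-5: Δb = 1.6 m, d̄ = (1.71+1.99)/2 = 1.85, v̄ = (0.56+0.66)/2 = 0.61 → q = 1.6×1.85×0.61 = 1.806 m³/s
Panel 5-6: Δb = 3 m, d̄ = (1.99+1.26)/2 = 1.625, v̄ = (0.66+0.44)/2 = 0.55 → q = 3×1.625×0.55 = 2.681 m³/s
Panel 6-7: Δb = 2 m, d̄ = (1.26+0.31)/2 = 0.785, v̄ = (0.44+0.32)/2 = 0.38 → q = 2×0.785×0.38 = 0.5966 m³/s
Q = Σ q = 7.679 m³/s
= 7.679 × 1000 = 7679 L/s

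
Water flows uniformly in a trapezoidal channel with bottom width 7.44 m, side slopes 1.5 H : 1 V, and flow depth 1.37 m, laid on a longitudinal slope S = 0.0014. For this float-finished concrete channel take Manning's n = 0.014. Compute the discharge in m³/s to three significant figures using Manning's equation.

35.9 m³/s

A = (b + z·y)·y = (7.44 + 1.5×1.37)×1.37 = 13.01 m²
P = b + 2y√(1+z²) = 7.44 + 2×1.37×√(1+1.5²) = 12.38 m
R = A/P = 13.01/12.38 = 1.051 m
Q = (1/n)·A·R^(2/3)·S^(1/2) = (1/0.014) × 13.01 × 1.051^(2/3) × 0.0014^(1/2) = 35.93 m³/s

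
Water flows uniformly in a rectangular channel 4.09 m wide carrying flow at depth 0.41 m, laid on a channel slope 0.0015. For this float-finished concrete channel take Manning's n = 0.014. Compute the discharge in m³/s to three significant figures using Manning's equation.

A = b·y = 4.09 × 0.41 = 1.677 m²
P = b + 2y = 4.09 + 2×0.41 = 4.910 m
R = A/P = 1.677/4.910 = 0.3415 m
Q = (1/n)·A·R^(2/3)·S^(1/2) = (1/0.014) × 1.677 × 0.3415^(2/3) × 0.0015^(1/2) = 2.267 m³/s

2.27 m³/s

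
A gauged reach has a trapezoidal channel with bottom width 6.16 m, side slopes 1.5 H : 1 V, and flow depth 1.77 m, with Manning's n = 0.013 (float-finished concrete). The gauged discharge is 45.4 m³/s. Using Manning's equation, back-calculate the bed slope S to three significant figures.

A = (b + z·y)·y = (6.16 + 1.5×1.77)×1.77 = 15.60 m²
P = b + 2y√(1+z²) = 6.16 + 2×1.77×√(1+1.5²) = 12.54 m
R = A/P = 15.60/12.54 = 1.244 m
S = (Q·n / (1·A·R^(2/3)))² = (45.4×0.013 / (1×15.60×1.157))² = 0.001069

0.00107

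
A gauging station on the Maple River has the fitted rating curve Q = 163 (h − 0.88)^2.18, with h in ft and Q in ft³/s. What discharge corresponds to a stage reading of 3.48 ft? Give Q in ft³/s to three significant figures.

Q = 163 × (3.48 − 0.88)^2.18 = 163 × 2.6^2.18 = 1309 ft³/s

1310 ft³/s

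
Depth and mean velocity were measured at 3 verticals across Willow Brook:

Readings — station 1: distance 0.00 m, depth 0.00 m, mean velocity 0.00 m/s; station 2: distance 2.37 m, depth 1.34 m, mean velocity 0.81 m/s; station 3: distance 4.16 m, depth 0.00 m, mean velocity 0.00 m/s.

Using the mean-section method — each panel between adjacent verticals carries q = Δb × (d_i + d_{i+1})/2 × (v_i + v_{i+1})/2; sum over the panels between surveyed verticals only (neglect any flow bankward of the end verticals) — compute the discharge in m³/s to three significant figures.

Panel 1-2: Δb = 2.37 m, d̄ = (0.00+1.34)/2 = 0.67, v̄ = (0.00+0.81)/2 = 0.405 → q = 2.37×0.67×0.405 = 0.6431 m³/s
Panel 2-3: Δb = 1.79 m, d̄ = (1.34+0.00)/2 = 0.67, v̄ = (0.81+0.00)/2 = 0.405 → q = 1.79×0.67×0.405 = 0.4857 m³/s
Q = Σ q = 1.129 m³/s

1.13 m³/s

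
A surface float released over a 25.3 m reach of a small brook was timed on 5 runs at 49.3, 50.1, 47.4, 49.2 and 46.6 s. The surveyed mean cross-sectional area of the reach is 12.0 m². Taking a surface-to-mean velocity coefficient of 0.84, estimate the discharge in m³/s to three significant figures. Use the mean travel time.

t̄ = (49.3 + 50.1 + 47.4 + 49.2 + 46.6) / 5 = 48.52 s
v_surface = L / t̄ = 25.3 / 48.52 = 0.5214 m/s
v_mean = 0.84 × 0.5214 = 0.4380 m/s
Q = A × v_mean = 12.0 × 0.4380 = 5.256 m³/s

5.26 m³/s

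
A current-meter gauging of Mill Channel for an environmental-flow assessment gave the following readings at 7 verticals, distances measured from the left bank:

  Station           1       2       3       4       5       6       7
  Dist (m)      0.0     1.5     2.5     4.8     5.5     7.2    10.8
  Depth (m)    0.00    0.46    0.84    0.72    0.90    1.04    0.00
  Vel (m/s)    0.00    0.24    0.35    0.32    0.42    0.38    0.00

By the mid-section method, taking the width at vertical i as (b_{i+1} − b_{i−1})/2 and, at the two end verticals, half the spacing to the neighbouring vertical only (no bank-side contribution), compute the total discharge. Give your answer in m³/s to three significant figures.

2.47 m³/s

w_2 = (2.5 − 0.0)/2 = 1.25 m; q_2 = 0.24 × 0.46 × 1.25 = 0.1380 m³/s
w_3 = (4.8 − 1.5)/2 = 1.65 m; q_3 = 0.35 × 0.84 × 1.65 = 0.4851 m³/s
w_4 = (5.5 − 2.5)/2 = 1.5 m; q_4 = 0.32 × 0.72 × 1.5 = 0.3456 m³/s
w_5 = (7.2 − 4.8)/2 = 1.2 m; q_5 = 0.42 × 0.90 × 1.2 = 0.4536 m³/s
w_6 = (10.8 − 5.5)/2 = 2.65 m; q_6 = 0.38 × 1.04 × 2.65 = 1.047 m³/s
Stations 1, 7 contribute zero (depth or velocity is 0).
Q = Σ qᵢ = 2.470 m³/s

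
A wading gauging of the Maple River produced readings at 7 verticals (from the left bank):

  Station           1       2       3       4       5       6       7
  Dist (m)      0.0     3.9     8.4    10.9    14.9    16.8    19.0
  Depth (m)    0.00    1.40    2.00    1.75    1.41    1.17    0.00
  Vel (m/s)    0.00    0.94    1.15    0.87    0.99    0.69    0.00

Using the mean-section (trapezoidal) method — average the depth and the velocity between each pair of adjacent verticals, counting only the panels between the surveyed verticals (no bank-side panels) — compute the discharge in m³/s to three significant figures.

Panel 1-2: Δb = 3.9 m, d̄ = (0.00+1.40)/2 = 0.7, v̄ = (0.00+0.94)/2 = 0.47 → q = 3.9×0.7×0.47 = 1.283 m³/s
Panel 2-3: Δb = 4.5 m, d̄ = (1.40+2.00)/2 = 1.7, v̄ = (0.94+1.15)/2 = 1.045 → q = 4.5×1.7×1.045 = 7.994 m³/s
Panel 3-4: Δb = 2.5 m, d̄ = (2.00+1.75)/2 = 1.875, v̄ = (1.15+0.87)/2 = 1.01 → q = 2.5×1.875×1.01 = 4.734 m³/s
Panel 4-5: Δb = 4 m, d̄ = (1.75+1.41)/2 = 1.58, v̄ = (0.87+0.99)/2 = 0.93 → q = 4×1.58×0.93 = 5.878 m³/s
Panel 5-6: Δb = 1.9 m, d̄ = (1.41+1.17)/2 = 1.29, v̄ = (0.99+0.69)/2 = 0.84 → q = 1.9×1.29×0.84 = 2.059 m³/s
Panel 6-7: Δb = 2.2 m, d̄ = (1.17+0.00)/2 = 0.585, v̄ = (0.69+0.00)/2 = 0.345 → q = 2.2×0.585×0.345 = 0.4440 m³/s
Q = Σ q = 22.39 m³/s

22.4 m³/s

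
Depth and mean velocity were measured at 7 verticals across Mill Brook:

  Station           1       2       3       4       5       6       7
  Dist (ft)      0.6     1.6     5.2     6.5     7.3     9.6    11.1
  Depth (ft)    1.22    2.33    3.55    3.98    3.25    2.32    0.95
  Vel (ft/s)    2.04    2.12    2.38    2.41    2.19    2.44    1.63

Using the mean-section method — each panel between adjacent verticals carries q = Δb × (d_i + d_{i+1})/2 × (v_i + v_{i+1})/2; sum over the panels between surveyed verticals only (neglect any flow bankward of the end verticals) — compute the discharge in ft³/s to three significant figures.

Panel 1-2: Δb = 1 ft, d̄ = (1.22+2.33)/2 = 1.775, v̄ = (2.04+2.12)/2 = 2.08 → q = 1×1.775×2.08 = 3.692 ft³/s
Panel 2-3: Δb = 3.6 ft, d̄ = (2.33+3.55)/2 = 2.94, v̄ = (2.12+2.38)/2 = 2.25 → q = 3.6×2.94×2.25 = 23.81 ft³/s
Panel 3-4: Δb = 1.3 ft, d̄ = (3.55+3.98)/2 = 3.765, v̄ = (2.38+2.41)/2 = 2.395 → q = 1.3×3.765×2.395 = 11.72 ft³/s
Panel 4-5: Δb = 0.8 ft, d̄ = (3.98+3.25)/2 = 3.615, v̄ = (2.41+2.19)/2 = 2.3 → q = 0.8×3.615×2.3 = 6.652 ft³/s
Panel 5-6: Δb = 2.3 ft, d̄ = (3.25+2.32)/2 = 2.785, v̄ = (2.19+2.44)/2 = 2.315 → q = 2.3×2.785×2.315 = 14.83 ft³/s
Panel 6-7: Δb = 1.5 ft, d̄ = (2.32+0.95)/2 = 1.635, v̄ = (2.44+1.63)/2 = 2.035 → q = 1.5×1.635×2.035 = 4.991 ft³/s
Q = Σ q = 65.70 ft³/s

65.7 ft³/s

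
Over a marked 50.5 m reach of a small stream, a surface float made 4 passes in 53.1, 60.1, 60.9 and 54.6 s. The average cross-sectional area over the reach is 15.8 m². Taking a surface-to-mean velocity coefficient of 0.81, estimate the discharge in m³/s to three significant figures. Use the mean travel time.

11.3 m³/s

t̄ = (53.1 + 60.1 + 60.9 + 54.6) / 4 = 57.175 s
v_surface = L / t̄ = 50.5 / 57.175 = 0.8833 m/s
v_mean = 0.81 × 0.8833 = 0.7154 m/s
Q = A × v_mean = 15.8 × 0.7154 = 11.30 m³/s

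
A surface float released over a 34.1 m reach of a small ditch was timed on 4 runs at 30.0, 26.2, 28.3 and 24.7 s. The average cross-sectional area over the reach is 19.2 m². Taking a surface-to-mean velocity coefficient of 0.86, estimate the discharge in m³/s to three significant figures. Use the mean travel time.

t̄ = (30.0 + 26.2 + 28.3 + 24.7) / 4 = 27.3 s
v_surface = L / t̄ = 34.1 / 27.3 = 1.249 m/s
v_mean = 0.86 × 1.249 = 1.074 m/s
Q = A × v_mean = 19.2 × 1.074 = 20.62 m³/s

20.6 m³/s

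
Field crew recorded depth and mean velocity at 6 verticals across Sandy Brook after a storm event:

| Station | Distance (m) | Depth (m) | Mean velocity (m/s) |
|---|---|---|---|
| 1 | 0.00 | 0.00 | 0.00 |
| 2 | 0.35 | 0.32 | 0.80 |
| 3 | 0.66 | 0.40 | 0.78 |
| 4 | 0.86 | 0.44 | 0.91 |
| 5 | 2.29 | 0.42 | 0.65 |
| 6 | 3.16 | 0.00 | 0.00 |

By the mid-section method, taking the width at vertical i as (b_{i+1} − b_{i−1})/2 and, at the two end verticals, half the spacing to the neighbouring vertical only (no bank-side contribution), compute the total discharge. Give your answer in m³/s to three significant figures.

0.804 m³/s

w_2 = (0.66 − 0.00)/2 = 0.33 m; q_2 = 0.80 × 0.32 × 0.33 = 0.08448 m³/s
w_3 = (0.86 − 0.35)/2 = 0.255 m; q_3 = 0.78 × 0.40 × 0.255 = 0.07956 m³/s
w_4 = (2.29 − 0.66)/2 = 0.815 m; q_4 = 0.91 × 0.44 × 0.815 = 0.3263 m³/s
w_5 = (3.16 − 0.86)/2 = 1.15 m; q_5 = 0.65 × 0.42 × 1.15 = 0.3140 m³/s
Stations 1, 6 contribute zero (depth or velocity is 0).
Q = Σ qᵢ = 0.8043 m³/s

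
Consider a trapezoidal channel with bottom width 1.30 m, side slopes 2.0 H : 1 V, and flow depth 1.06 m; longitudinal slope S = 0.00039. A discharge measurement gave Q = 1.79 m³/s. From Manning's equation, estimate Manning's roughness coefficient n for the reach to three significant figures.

A = (b + z·y)·y = (1.30 + 2.0×1.06)×1.06 = 3.625 m²
P = b + 2y√(1+z²) = 1.30 + 2×1.06×√(1+2.0²) = 6.040 m
R = A/P = 3.625/6.040 = 0.6002 m
n = (1/Q)·A·R^(2/3)·S^(1/2) = (1/1.79) × 3.625 × 0.7115 × 0.01975 = 0.02846

0.0285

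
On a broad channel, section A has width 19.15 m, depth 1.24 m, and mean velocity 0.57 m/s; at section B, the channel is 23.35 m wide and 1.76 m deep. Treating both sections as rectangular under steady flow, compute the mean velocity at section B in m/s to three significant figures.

Q = A₁V₁ = (19.15×1.24) × 0.57 = 13.54 m³/s
A₂ = 23.35 × 1.76 = 41.10 m²
V₂ = Q/A₂ = 13.54/41.10 = 0.3294 m/s

0.329 m/s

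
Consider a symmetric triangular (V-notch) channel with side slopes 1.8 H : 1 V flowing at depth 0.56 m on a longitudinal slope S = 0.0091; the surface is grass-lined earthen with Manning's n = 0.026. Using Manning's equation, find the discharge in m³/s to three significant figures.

A = z·y² = 1.8×0.56² = 0.5645 m²
P = 2y√(1+z²) = 2×0.56×√(1+1.8²) = 2.306 m
R = A/P = 0.5645/2.306 = 0.2448 m
Q = (1/n)·A·R^(2/3)·S^(1/2) = (1/0.026) × 0.5645 × 0.2448^(2/3) × 0.0091^(1/2) = 0.8104 m³/s

0.810 m³/s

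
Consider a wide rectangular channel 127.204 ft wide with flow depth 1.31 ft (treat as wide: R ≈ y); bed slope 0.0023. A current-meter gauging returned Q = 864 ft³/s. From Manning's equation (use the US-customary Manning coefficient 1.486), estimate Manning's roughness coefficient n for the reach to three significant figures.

A = b·y = 127.204 × 1.31 = 166.6 ft²
Wide channel: R ≈ y = 1.31 ft
n = (1.486/Q)·A·R^(2/3)·S^(1/2) = (1.486/864) × 166.6 × 1.197 × 0.04796 = 0.01646

0.0165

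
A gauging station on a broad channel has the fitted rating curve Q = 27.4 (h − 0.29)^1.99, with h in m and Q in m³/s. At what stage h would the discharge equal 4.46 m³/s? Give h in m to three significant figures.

h − h₀ = (Q/C)^(1/b) = (4.46/27.4)^(1/1.99) = 0.4016 m
h = 0.29 + 0.4016 = 0.6916 m

0.692 m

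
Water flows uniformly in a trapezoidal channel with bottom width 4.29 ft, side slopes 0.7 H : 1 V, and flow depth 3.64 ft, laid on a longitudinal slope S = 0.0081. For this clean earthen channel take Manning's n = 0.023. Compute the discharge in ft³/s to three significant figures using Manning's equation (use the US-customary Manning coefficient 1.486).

221 ft³/s

A = (b + z·y)·y = (4.29 + 0.7×3.64)×3.64 = 24.89 ft²
P = b + 2y√(1+z²) = 4.29 + 2×3.64×√(1+0.7²) = 13.18 ft
R = A/P = 24.89/13.18 = 1.889 ft
Q = (1.486/n)·A·R^(2/3)·S^(1/2) = (1.486/0.023) × 24.89 × 1.889^(2/3) × 0.0081^(1/2) = 221.2 ft³/s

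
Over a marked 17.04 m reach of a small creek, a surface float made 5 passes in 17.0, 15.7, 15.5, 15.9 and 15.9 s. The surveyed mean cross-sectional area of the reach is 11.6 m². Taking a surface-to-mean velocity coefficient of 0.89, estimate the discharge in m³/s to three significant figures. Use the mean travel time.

11.0 m³/s

t̄ = (17.0 + 15.7 + 15.5 + 15.9 + 15.9) / 5 = 16 s
v_surface = L / t̄ = 17.04 / 16 = 1.065 m/s
v_mean = 0.89 × 1.065 = 0.9479 m/s
Q = A × v_mean = 11.6 × 0.9479 = 11.00 m³/s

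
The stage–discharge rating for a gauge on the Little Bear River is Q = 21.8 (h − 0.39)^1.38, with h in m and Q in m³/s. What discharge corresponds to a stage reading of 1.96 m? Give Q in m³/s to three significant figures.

Q = 21.8 × (1.96 − 0.39)^1.38 = 21.8 × 1.57^1.38 = 40.63 m³/s

40.6 m³/s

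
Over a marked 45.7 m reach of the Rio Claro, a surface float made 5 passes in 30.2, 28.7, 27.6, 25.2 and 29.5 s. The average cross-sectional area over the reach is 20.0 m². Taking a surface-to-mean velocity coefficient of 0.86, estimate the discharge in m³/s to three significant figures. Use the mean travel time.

t̄ = (30.2 + 28.7 + 27.6 + 25.2 + 29.5) / 5 = 28.24 s
v_surface = L / t̄ = 45.7 / 28.24 = 1.618 m/s
v_mean = 0.86 × 1.618 = 1.392 m/s
Q = A × v_mean = 20.0 × 1.392 = 27.83 m³/s

27.8 m³/s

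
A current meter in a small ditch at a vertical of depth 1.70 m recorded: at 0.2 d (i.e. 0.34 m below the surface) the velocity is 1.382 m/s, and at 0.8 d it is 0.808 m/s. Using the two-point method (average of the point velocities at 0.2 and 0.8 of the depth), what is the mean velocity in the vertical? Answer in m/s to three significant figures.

v̄ = (1.382 + 0.808) / 2 = 1.095 m/s

1.10 m/s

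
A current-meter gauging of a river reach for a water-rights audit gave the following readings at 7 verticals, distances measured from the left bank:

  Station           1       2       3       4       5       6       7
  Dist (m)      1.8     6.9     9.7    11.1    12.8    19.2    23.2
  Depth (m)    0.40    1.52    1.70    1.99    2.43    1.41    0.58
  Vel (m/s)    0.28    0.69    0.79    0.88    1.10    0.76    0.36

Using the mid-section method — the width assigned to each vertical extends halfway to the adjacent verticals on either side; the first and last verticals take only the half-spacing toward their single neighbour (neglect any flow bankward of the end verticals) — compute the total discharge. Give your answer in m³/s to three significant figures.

w_1 = (6.9 − 1.8)/2 = 2.55 m; q_1 = 0.28 × 0.40 × 2.55 = 0.2856 m³/s
w_2 = (9.7 − 1.8)/2 = 3.95 m; q_2 = 0.69 × 1.52 × 3.95 = 4.143 m³/s
w_3 = (11.1 − 6.9)/2 = 2.1 m; q_3 = 0.79 × 1.70 × 2.1 = 2.820 m³/s
w_4 = (12.8 − 9.7)/2 = 1.55 m; q_4 = 0.88 × 1.99 × 1.55 = 2.714 m³/s
w_5 = (19.2 − 11.1)/2 = 4.05 m; q_5 = 1.10 × 2.43 × 4.05 = 10.83 m³/s
w_6 = (23.2 − 12.8)/2 = 5.2 m; q_6 = 0.76 × 1.41 × 5.2 = 5.572 m³/s
w_7 = (23.2 − 19.2)/2 = 2 m; q_7 = 0.36 × 0.58 × 2 = 0.4176 m³/s
Q = Σ qᵢ = 26.78 m³/s

26.8 m³/s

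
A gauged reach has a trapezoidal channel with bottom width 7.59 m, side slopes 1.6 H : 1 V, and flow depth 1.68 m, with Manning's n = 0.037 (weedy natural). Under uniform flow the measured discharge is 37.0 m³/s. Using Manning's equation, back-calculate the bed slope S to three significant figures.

0.00472

A = (b + z·y)·y = (7.59 + 1.6×1.68)×1.68 = 17.27 m²
P = b + 2y√(1+z²) = 7.59 + 2×1.68×√(1+1.6²) = 13.93 m
R = A/P = 17.27/13.93 = 1.240 m
S = (Q·n / (1·A·R^(2/3)))² = (37.0×0.037 / (1×17.27×1.154))² = 0.004721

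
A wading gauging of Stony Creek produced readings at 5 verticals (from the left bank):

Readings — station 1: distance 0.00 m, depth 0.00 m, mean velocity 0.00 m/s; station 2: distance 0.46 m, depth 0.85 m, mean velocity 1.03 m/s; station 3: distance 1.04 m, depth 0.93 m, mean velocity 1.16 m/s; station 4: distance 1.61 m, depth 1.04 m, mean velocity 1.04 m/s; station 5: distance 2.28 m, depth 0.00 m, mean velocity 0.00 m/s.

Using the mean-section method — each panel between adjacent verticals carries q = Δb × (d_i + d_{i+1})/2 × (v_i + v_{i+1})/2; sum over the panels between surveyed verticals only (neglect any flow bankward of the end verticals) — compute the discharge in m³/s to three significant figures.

Panel 1-2: Δb = 0.46 m, d̄ = (0.00+0.85)/2 = 0.425, v̄ = (0.00+1.03)/2 = 0.515 → q = 0.46×0.425×0.515 = 0.1007 m³/s
Panel 2-3: Δb = 0.58 m, d̄ = (0.85+0.93)/2 = 0.89, v̄ = (1.03+1.16)/2 = 1.095 → q = 0.58×0.89×1.095 = 0.5652 m³/s
Panel 3-4: Δb = 0.57 m, d̄ = (0.93+1.04)/2 = 0.985, v̄ = (1.16+1.04)/2 = 1.1 → q = 0.57×0.985×1.1 = 0.6176 m³/s
Panel 4-5: Δb = 0.67 m, d̄ = (1.04+0.00)/2 = 0.52, v̄ = (1.04+0.00)/2 = 0.52 → q = 0.67×0.52×0.52 = 0.1812 m³/s
Q = Σ q = 1.465 m³/s

1.46 m³/s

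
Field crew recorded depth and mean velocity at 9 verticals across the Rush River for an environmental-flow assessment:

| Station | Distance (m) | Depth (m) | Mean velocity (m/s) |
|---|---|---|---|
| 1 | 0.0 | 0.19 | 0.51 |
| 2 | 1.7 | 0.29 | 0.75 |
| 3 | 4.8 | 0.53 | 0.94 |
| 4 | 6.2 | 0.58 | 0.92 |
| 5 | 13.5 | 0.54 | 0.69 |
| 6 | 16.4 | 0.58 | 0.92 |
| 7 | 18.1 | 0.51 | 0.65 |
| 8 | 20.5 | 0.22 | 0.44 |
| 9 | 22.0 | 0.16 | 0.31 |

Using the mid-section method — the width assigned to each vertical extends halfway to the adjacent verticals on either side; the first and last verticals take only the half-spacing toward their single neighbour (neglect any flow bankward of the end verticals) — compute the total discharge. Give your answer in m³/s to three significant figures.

w_1 = (1.7 − 0.0)/2 = 0.85 m; q_1 = 0.51 × 0.19 × 0.85 = 0.08237 m³/s
w_2 = (4.8 − 0.0)/2 = 2.4 m; q_2 = 0.75 × 0.29 × 2.4 = 0.5220 m³/s
w_3 = (6.2 − 1.7)/2 = 2.25 m; q_3 = 0.94 × 0.53 × 2.25 = 1.121 m³/s
w_4 = (13.5 − 4.8)/2 = 4.35 m; q_4 = 0.92 × 0.58 × 4.35 = 2.321 m³/s
w_5 = (16.4 − 6.2)/2 = 5.1 m; q_5 = 0.69 × 0.54 × 5.1 = 1.900 m³/s
w_6 = (18.1 − 13.5)/2 = 2.3 m; q_6 = 0.92 × 0.58 × 2.3 = 1.227 m³/s
w_7 = (20.5 − 16.4)/2 = 2.05 m; q_7 = 0.65 × 0.51 × 2.05 = 0.6796 m³/s
w_8 = (22.0 − 18.1)/2 = 1.95 m; q_8 = 0.44 × 0.22 × 1.95 = 0.1888 m³/s
w_9 = (22.0 − 20.5)/2 = 0.75 m; q_9 = 0.31 × 0.16 × 0.75 = 0.03720 m³/s
Q = Σ qᵢ = 8.080 m³/s

8.08 m³/s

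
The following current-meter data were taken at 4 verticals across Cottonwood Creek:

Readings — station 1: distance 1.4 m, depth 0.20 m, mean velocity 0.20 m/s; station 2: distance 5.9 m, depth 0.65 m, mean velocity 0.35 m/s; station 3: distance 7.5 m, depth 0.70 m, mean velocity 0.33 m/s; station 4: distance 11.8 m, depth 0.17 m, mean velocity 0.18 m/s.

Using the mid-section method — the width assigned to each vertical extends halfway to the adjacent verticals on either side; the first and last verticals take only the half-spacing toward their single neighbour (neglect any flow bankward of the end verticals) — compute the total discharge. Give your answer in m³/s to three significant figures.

1.53 m³/s

w_1 = (5.9 − 1.4)/2 = 2.25 m; q_1 = 0.20 × 0.20 × 2.25 = 0.09000 m³/s
w_2 = (7.5 − 1.4)/2 = 3.05 m; q_2 = 0.35 × 0.65 × 3.05 = 0.6939 m³/s
w_3 = (11.8 − 5.9)/2 = 2.95 m; q_3 = 0.33 × 0.70 × 2.95 = 0.6815 m³/s
w_4 = (11.8 − 7.5)/2 = 2.15 m; q_4 = 0.18 × 0.17 × 2.15 = 0.06579 m³/s
Q = Σ qᵢ = 1.531 m³/s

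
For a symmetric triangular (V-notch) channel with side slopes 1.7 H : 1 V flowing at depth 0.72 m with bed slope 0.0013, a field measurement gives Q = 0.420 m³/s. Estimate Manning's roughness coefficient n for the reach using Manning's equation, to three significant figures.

0.0347

A = z·y² = 1.7×0.72² = 0.8813 m²
P = 2y√(1+z²) = 2×0.72×√(1+1.7²) = 2.840 m
R = A/P = 0.8813/2.840 = 0.3103 m
n = (1/Q)·A·R^(2/3)·S^(1/2) = (1/0.420) × 0.8813 × 0.4583 × 0.03606 = 0.03468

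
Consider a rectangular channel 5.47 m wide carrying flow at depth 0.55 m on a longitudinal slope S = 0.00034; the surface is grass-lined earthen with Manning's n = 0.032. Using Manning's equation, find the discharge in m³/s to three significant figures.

A = b·y = 5.47 × 0.55 = 3.009 m²
P = b + 2y = 5.47 + 2×0.55 = 6.570 m
R = A/P = 3.009/6.570 = 0.4579 m
Q = (1/n)·A·R^(2/3)·S^(1/2) = (1/0.032) × 3.009 × 0.4579^(2/3) × 0.00034^(1/2) = 1.030 m³/s

1.03 m³/s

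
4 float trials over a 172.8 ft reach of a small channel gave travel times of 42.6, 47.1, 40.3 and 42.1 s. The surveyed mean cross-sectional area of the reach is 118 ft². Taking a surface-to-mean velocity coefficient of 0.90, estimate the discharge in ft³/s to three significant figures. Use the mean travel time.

427 ft³/s

t̄ = (42.6 + 47.1 + 40.3 + 42.1) / 4 = 43.025 s
v_surface = L / t̄ = 172.8 / 43.025 = 4.016 ft/s
v_mean = 0.90 × 4.016 = 3.615 ft/s
Q = A × v_mean = 118 × 3.615 = 426.5 ft³/s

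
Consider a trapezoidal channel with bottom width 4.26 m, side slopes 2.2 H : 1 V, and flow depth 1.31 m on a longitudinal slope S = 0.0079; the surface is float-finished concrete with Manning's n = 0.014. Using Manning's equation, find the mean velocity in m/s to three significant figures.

A = (b + z·y)·y = (4.26 + 2.2×1.31)×1.31 = 9.356 m²
P = b + 2y√(1+z²) = 4.26 + 2×1.31×√(1+2.2²) = 10.59 m
R = A/P = 9.356/10.59 = 0.8834 m
Q = (1/n)·A·R^(2/3)·S^(1/2) = (1/0.014) × 9.356 × 0.8834^(2/3) × 0.0079^(1/2) = 54.68 m³/s
V = Q/A = 54.68/9.356 = 5.845 m/s

5.84 m/s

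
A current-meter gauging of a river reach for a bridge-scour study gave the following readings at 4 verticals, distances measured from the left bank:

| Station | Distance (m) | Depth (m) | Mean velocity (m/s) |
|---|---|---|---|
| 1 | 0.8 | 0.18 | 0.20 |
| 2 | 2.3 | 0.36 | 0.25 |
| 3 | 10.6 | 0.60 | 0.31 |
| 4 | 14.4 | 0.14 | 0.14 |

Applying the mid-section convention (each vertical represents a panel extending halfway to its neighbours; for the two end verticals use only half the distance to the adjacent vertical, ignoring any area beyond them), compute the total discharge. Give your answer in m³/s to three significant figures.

1.63 m³/s

w_1 = (2.3 − 0.8)/2 = 0.75 m; q_1 = 0.20 × 0.18 × 0.75 = 0.02700 m³/s
w_2 = (10.6 − 0.8)/2 = 4.9 m; q_2 = 0.25 × 0.36 × 4.9 = 0.4410 m³/s
w_3 = (14.4 − 2.3)/2 = 6.05 m; q_3 = 0.31 × 0.60 × 6.05 = 1.125 m³/s
w_4 = (14.4 − 10.6)/2 = 1.9 m; q_4 = 0.14 × 0.14 × 1.9 = 0.03724 m³/s
Q = Σ qᵢ = 1.631 m³/s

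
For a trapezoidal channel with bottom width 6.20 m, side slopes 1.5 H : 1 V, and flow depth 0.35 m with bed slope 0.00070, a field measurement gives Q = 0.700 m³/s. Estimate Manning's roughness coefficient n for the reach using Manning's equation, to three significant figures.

A = (b + z·y)·y = (6.20 + 1.5×0.35)×0.35 = 2.354 m²
P = b + 2y√(1+z²) = 6.20 + 2×0.35×√(1+1.5²) = 7.462 m
R = A/P = 2.354/7.462 = 0.3154 m
n = (1/Q)·A·R^(2/3)·S^(1/2) = (1/0.700) × 2.354 × 0.4634 × 0.02646 = 0.04122

0.0412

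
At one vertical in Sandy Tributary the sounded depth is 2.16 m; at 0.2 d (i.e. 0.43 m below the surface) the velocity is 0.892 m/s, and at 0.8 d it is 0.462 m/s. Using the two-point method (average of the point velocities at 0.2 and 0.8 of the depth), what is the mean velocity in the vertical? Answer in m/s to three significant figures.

0.677 m/s

v̄ = (0.892 + 0.462) / 2 = 0.6770 m/s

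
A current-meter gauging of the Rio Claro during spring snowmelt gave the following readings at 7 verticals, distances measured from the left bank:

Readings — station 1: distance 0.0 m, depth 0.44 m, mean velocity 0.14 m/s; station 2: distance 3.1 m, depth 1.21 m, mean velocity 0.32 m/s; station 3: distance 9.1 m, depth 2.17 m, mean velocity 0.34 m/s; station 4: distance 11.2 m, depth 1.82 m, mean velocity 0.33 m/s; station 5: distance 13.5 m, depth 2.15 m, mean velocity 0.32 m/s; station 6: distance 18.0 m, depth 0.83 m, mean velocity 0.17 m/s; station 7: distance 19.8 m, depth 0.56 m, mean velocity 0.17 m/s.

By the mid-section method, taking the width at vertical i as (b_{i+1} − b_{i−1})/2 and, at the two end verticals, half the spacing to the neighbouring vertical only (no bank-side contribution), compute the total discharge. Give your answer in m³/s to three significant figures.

9.04 m³/s

w_1 = (3.1 − 0.0)/2 = 1.55 m; q_1 = 0.14 × 0.44 × 1.55 = 0.09548 m³/s
w_2 = (9.1 − 0.0)/2 = 4.55 m; q_2 = 0.32 × 1.21 × 4.55 = 1.762 m³/s
w_3 = (11.2 − 3.1)/2 = 4.05 m; q_3 = 0.34 × 2.17 × 4.05 = 2.988 m³/s
w_4 = (13.5 − 9.1)/2 = 2.2 m; q_4 = 0.33 × 1.82 × 2.2 = 1.321 m³/s
w_5 = (18.0 − 11.2)/2 = 3.4 m; q_5 = 0.32 × 2.15 × 3.4 = 2.339 m³/s
w_6 = (19.8 − 13.5)/2 = 3.15 m; q_6 = 0.17 × 0.83 × 3.15 = 0.4445 m³/s
w_7 = (19.8 − 18.0)/2 = 0.9 m; q_7 = 0.17 × 0.56 × 0.9 = 0.08568 m³/s
Q = Σ qᵢ = 9.036 m³/s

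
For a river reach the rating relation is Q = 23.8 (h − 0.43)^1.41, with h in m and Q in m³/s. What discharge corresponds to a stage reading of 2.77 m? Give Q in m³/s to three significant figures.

Q = 23.8 × (2.77 − 0.43)^1.41 = 23.8 × 2.34^1.41 = 78.92 m³/s

78.9 m³/s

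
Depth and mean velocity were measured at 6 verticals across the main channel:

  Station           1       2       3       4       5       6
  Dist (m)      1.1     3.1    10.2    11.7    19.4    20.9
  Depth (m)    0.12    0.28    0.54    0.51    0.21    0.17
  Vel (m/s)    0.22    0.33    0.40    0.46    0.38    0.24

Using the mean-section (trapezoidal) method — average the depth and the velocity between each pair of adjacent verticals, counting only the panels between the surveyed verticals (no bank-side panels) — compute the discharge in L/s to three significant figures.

Panel 1-2: Δb = 2 m, d̄ = (0.12+0.28)/2 = 0.2, v̄ = (0.22+0.33)/2 = 0.275 → q = 2×0.2×0.275 = 0.1100 m³/s
Panel 2-3: Δb = 7.1 m, d̄ = (0.28+0.54)/2 = 0.41, v̄ = (0.33+0.40)/2 = 0.365 → q = 7.1×0.41×0.365 = 1.063 m³/s
Panel 3-4: Δb = 1.5 m, d̄ = (0.54+0.51)/2 = 0.525, v̄ = (0.40+0.46)/2 = 0.43 → q = 1.5×0.525×0.43 = 0.3386 m³/s
Panel 4-5: Δb = 7.7 m, d̄ = (0.51+0.21)/2 = 0.36, v̄ = (0.46+0.38)/2 = 0.42 → q = 7.7×0.36×0.42 = 1.164 m³/s
Panel 5-6: Δb = 1.5 m, d̄ = (0.21+0.17)/2 = 0.19, v̄ = (0.38+0.24)/2 = 0.31 → q = 1.5×0.19×0.31 = 0.08835 m³/s
Q = Σ q = 2.764 m³/s
= 2.764 × 1000 = 2764 L/s

2760 L/s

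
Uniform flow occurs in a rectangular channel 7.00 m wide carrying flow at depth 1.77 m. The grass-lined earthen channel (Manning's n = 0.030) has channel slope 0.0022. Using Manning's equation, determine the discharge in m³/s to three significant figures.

A = b·y = 7.00 × 1.77 = 12.39 m²
P = b + 2y = 7.00 + 2×1.77 = 10.54 m
R = A/P = 12.39/10.54 = 1.176 m
Q = (1/n)·A·R^(2/3)·S^(1/2) = (1/0.030) × 12.39 × 1.176^(2/3) × 0.0022^(1/2) = 21.58 m³/s

21.6 m³/s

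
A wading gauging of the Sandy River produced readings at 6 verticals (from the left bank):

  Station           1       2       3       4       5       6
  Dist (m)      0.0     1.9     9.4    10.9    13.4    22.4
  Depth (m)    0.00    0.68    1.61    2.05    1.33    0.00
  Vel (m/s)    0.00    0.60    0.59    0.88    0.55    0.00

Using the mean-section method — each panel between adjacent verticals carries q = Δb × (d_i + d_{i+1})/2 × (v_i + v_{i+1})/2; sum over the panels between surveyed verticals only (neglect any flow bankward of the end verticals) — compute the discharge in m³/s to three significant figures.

Panel 1-2: Δb = 1.9 m, d̄ = (0.00+0.68)/2 = 0.34, v̄ = (0.00+0.60)/2 = 0.3 → q = 1.9×0.34×0.3 = 0.1938 m³/s
Panel 2-3: Δb = 7.5 m, d̄ = (0.68+1.61)/2 = 1.145, v̄ = (0.60+0.59)/2 = 0.595 → q = 7.5×1.145×0.595 = 5.110 m³/s
Panel 3-4: Δb = 1.5 m, d̄ = (1.61+2.05)/2 = 1.83, v̄ = (0.59+0.88)/2 = 0.735 → q = 1.5×1.83×0.735 = 2.018 m³/s
Panel 4-5: Δb = 2.5 m, d̄ = (2.05+1.33)/2 = 1.69, v̄ = (0.88+0.55)/2 = 0.715 → q = 2.5×1.69×0.715 = 3.021 m³/s
Panel 5-6: Δb = 9 m, d̄ = (1.33+0.00)/2 = 0.665, v̄ = (0.55+0.00)/2 = 0.275 → q = 9×0.665×0.275 = 1.646 m³/s
Q = Σ q = 11.99 m³/s

12.0 m³/s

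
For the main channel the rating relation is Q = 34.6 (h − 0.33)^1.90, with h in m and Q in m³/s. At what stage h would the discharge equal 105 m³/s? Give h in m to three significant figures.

h − h₀ = (Q/C)^(1/b) = (105/34.6)^(1/1.90) = 1.794 m
h = 0.33 + 1.794 = 2.124 m

2.12 m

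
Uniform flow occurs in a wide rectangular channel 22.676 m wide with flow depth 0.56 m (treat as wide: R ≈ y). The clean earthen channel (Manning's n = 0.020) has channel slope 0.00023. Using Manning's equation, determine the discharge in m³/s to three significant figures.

6.54 m³/s

A = b·y = 22.676 × 0.56 = 12.70 m²
Wide channel: R ≈ y = 0.56 m
Q = (1/n)·A·R^(2/3)·S^(1/2) = (1/0.020) × 12.70 × 0.5600^(2/3) × 0.00023^(1/2) = 6.542 m³/s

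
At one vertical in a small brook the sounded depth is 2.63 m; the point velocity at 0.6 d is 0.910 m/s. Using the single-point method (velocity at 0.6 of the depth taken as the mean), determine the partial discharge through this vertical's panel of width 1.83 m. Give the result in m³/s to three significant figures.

v̄ = v₀.₆ = 0.910 m/s
q = v̄ × d × w = 0.9100 × 2.63 × 1.83 = 4.380 m³/s

4.38 m³/s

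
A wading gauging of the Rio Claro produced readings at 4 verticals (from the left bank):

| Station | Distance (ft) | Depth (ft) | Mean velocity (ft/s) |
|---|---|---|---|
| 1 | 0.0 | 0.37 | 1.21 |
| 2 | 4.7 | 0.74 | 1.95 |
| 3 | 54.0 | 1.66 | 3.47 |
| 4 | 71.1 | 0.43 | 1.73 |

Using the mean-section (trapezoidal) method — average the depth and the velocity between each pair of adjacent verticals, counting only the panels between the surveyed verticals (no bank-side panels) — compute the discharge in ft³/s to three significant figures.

211 ft³/s

Panel 1-2: Δb = 4.7 ft, d̄ = (0.37+0.74)/2 = 0.555, v̄ = (1.21+1.95)/2 = 1.58 → q = 4.7×0.555×1.58 = 4.121 ft³/s
Panel 2-3: Δb = 49.3 ft, d̄ = (0.74+1.66)/2 = 1.2, v̄ = (1.95+3.47)/2 = 2.71 → q = 49.3×1.2×2.71 = 160.3 ft³/s
Panel 3-4: Δb = 17.1 ft, d̄ = (1.66+0.43)/2 = 1.045, v̄ = (3.47+1.73)/2 = 2.6 → q = 17.1×1.045×2.6 = 46.46 ft³/s
Q = Σ q = 210.9 ft³/s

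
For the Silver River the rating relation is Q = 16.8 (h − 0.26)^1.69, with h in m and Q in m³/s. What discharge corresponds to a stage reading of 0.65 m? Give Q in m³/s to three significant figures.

3.42 m³/s

Q = 16.8 × (0.65 − 0.26)^1.69 = 16.8 × 0.39^1.69 = 3.421 m³/s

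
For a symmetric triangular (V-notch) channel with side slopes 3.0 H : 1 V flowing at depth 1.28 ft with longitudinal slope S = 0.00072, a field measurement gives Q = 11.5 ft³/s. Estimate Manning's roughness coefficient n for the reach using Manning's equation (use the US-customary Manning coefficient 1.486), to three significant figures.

A = z·y² = 3.0×1.28² = 4.915 ft²
P = 2y√(1+z²) = 2×1.28×√(1+3.0²) = 8.095 ft
R = A/P = 4.915/8.095 = 0.6072 ft
n = (1.486/Q)·A·R^(2/3)·S^(1/2) = (1.486/11.5) × 4.915 × 0.7170 × 0.02683 = 0.01222

0.0122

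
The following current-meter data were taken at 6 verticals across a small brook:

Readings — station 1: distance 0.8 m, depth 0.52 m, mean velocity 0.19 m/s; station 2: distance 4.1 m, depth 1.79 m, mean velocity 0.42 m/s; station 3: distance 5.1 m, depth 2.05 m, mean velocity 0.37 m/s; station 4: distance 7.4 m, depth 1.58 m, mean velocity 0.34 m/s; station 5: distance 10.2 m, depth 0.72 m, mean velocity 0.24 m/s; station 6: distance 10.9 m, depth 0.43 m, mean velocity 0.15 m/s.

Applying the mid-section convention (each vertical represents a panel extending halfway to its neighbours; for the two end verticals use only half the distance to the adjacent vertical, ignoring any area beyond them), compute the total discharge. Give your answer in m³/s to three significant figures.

4.73 m³/s

w_1 = (4.1 − 0.8)/2 = 1.65 m; q_1 = 0.19 × 0.52 × 1.65 = 0.1630 m³/s
w_2 = (5.1 − 0.8)/2 = 2.15 m; q_2 = 0.42 × 1.79 × 2.15 = 1.616 m³/s
w_3 = (7.4 − 4.1)/2 = 1.65 m; q_3 = 0.37 × 2.05 × 1.65 = 1.252 m³/s
w_4 = (10.2 − 5.1)/2 = 2.55 m; q_4 = 0.34 × 1.58 × 2.55 = 1.370 m³/s
w_5 = (10.9 − 7.4)/2 = 1.75 m; q_5 = 0.24 × 0.72 × 1.75 = 0.3024 m³/s
w_6 = (10.9 − 10.2)/2 = 0.35 m; q_6 = 0.15 × 0.43 × 0.35 = 0.02258 m³/s
Q = Σ qᵢ = 4.726 m³/s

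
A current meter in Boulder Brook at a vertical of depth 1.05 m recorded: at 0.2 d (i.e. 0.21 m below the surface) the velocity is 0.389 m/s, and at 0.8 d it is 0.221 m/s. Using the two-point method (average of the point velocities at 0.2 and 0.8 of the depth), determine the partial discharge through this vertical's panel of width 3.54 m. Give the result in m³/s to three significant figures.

v̄ = (0.389 + 0.221) / 2 = 0.3050 m/s
q = v̄ × d × w = 0.3050 × 1.05 × 3.54 = 1.134 m³/s

1.13 m³/s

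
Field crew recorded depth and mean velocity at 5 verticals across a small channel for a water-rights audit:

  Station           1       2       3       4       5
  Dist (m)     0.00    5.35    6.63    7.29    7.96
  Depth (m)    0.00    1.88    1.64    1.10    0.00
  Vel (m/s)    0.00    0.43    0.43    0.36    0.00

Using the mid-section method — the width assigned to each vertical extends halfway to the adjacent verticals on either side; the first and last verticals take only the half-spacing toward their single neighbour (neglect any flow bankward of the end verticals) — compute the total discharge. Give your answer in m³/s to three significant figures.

w_2 = (6.63 − 0.00)/2 = 3.315 m; q_2 = 0.43 × 1.88 × 3.315 = 2.680 m³/s
w_3 = (7.29 − 5.35)/2 = 0.97 m; q_3 = 0.43 × 1.64 × 0.97 = 0.6840 m³/s
w_4 = (7.96 − 6.63)/2 = 0.665 m; q_4 = 0.36 × 1.10 × 0.665 = 0.2633 m³/s
Stations 1, 5 contribute zero (depth or velocity is 0).
Q = Σ qᵢ = 3.627 m³/s

3.63 m³/s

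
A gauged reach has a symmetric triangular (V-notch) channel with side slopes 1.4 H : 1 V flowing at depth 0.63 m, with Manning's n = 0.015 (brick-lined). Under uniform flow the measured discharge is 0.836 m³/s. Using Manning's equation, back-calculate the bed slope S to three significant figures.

0.00313

A = z·y² = 1.4×0.63² = 0.5557 m²
P = 2y√(1+z²) = 2×0.63×√(1+1.4²) = 2.168 m
R = A/P = 0.5557/2.168 = 0.2563 m
S = (Q·n / (1·A·R^(2/3)))² = (0.836×0.015 / (1×0.5557×0.4035))² = 0.003128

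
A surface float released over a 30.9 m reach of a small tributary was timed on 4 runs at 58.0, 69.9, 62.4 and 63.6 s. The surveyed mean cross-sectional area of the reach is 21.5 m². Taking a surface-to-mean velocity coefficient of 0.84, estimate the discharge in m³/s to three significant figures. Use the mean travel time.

8.79 m³/s

t̄ = (58.0 + 69.9 + 62.4 + 63.6) / 4 = 63.475 s
v_surface = L / t̄ = 30.9 / 63.475 = 0.4868 m/s
v_mean = 0.84 × 0.4868 = 0.4089 m/s
Q = A × v_mean = 21.5 × 0.4089 = 8.792 m³/s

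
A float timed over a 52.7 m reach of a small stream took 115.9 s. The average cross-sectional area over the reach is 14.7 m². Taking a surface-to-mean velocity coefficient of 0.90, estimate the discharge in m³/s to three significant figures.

6.02 m³/s

v_surface = L / t̄ = 52.7 / 115.9 = 0.4547 m/s
v_mean = 0.90 × 0.4547 = 0.4092 m/s
Q = A × v_mean = 14.7 × 0.4092 = 6.016 m³/s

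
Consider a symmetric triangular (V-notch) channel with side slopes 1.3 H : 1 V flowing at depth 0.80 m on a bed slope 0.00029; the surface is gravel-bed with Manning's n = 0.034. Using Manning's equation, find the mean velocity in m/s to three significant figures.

A = z·y² = 1.3×0.80² = 0.8320 m²
P = 2y√(1+z²) = 2×0.80×√(1+1.3²) = 2.624 m
R = A/P = 0.8320/2.624 = 0.3170 m
Q = (1/n)·A·R^(2/3)·S^(1/2) = (1/0.034) × 0.8320 × 0.3170^(2/3) × 0.00029^(1/2) = 0.1938 m³/s
V = Q/A = 0.1938/0.8320 = 0.2329 m/s

0.233 m/s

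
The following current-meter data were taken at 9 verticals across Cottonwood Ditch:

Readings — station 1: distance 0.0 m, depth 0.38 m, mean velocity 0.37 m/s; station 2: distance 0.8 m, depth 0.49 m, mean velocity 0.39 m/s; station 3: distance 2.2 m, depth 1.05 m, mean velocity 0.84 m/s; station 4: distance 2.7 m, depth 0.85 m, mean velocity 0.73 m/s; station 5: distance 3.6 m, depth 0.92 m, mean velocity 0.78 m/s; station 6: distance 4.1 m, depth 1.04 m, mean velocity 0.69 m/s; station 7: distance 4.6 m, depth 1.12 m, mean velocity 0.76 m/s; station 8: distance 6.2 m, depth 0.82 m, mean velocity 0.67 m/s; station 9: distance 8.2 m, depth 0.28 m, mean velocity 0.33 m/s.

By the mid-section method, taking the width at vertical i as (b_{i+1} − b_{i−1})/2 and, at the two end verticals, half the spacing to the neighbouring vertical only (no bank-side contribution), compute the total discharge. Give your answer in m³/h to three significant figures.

w_1 = (0.8 − 0.0)/2 = 0.4 m; q_1 = 0.37 × 0.38 × 0.4 = 0.05624 m³/s
w_2 = (2.2 − 0.0)/2 = 1.1 m; q_2 = 0.39 × 0.49 × 1.1 = 0.2102 m³/s
w_3 = (2.7 − 0.8)/2 = 0.95 m; q_3 = 0.84 × 1.05 × 0.95 = 0.8379 m³/s
w_4 = (3.6 − 2.2)/2 = 0.7 m; q_4 = 0.73 × 0.85 × 0.7 = 0.4344 m³/s
w_5 = (4.1 − 2.7)/2 = 0.7 m; q_5 = 0.78 × 0.92 × 0.7 = 0.5023 m³/s
w_6 = (4.6 − 3.6)/2 = 0.5 m; q_6 = 0.69 × 1.04 × 0.5 = 0.3588 m³/s
w_7 = (6.2 − 4.1)/2 = 1.05 m; q_7 = 0.76 × 1.12 × 1.05 = 0.8938 m³/s
w_8 = (8.2 − 4.6)/2 = 1.8 m; q_8 = 0.67 × 0.82 × 1.8 = 0.9889 m³/s
w_9 = (8.2 − 6.2)/2 = 1 m; q_9 = 0.33 × 0.28 × 1 = 0.09240 m³/s
Q = Σ qᵢ = 4.375 m³/s
= 4.375 × 3600 = 15750 m³/h

15700 m³/h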